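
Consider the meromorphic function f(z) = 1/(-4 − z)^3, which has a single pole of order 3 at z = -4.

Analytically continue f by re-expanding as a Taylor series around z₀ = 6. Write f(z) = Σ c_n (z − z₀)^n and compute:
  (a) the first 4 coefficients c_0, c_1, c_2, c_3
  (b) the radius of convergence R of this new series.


Let w = z − z₀, so z = z₀ + w.
Then -4 − z = -4 − (z₀ + w) = (-4 − z₀) − w = -10 − w.
f(z) = 1/(-10 − w)^3 = (1/(-10)^3) · (1 − w/(-10))^{−3}.
By the binomial series (1−u)^{−3} = Σ_{n≥0} C(n+2, 2) u^n for |u|<1, with u = w/(-10):
  c_n = C(n+2, 2) / (-10)^(n+3).
  c_0 = 1/(-10)^3 = -1/1000.
  c_1 = 3/(-10)^4 = 3/10000.
  c_2 = 6/(-10)^5 = -3/50000.
  c_3 = 10/(-10)^6 = 1/100000.
The series is valid for |w/d| < 1, i.e. |z − z₀| < |d|.
Radius of convergence: R = |-4 − z₀| = |-10| = 10 (distance from z₀ to the singularity z = -4).

c_0 = -1/1000, c_1 = 3/10000, c_2 = -3/50000, c_3 = 1/100000; R = 10.


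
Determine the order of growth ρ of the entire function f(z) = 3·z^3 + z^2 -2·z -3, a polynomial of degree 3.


|f(z)| ≤ Σ|c_k|·r^k = O(r^3) as r → ∞. Polynomial growth is O(e^{r^ε}) for every ε > 0 (since r^3/e^{r^ε} → 0), so ρ ≤ ε for all ε > 0, i.e. ρ = 0. Every nonconstant polynomial has order 0.
Therefore ρ = 0.

Order ρ = 0.


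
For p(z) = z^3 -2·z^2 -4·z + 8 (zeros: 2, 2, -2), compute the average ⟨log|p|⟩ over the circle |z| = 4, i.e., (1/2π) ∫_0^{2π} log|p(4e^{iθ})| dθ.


Zeros: -2, 2, 2; r = 4.
Inside |z| < r: -2, 2, 2. Outside (|z| ≥ r): ∅.
p(0) = 8, so log|p(0)| = log(8) = 2.0794.
Apply Jensen: I(r) = log|p(0)| + Σ_k log(r/|z_k|), summed over zeros inside |z| < r.
  log(r/|z_k|) for z_k = 2: log(4/2) = 0.6931
  log(r/|z_k|) for z_k = 2: log(4/2) = 0.6931
  log(r/|z_k|) for z_k = -2: log(4/2) = 0.6931
Sum over inside zeros: 2.0794.
I(r) = log|p(0)| + (inside sum) = 2.0794 + 2.0794 = 4.1589.
Closed form (all zeros inside, monic): I(r) = n·log(r) = 3·log(4) = 4.1589. ✓

I(r) ≈ 4.1589.


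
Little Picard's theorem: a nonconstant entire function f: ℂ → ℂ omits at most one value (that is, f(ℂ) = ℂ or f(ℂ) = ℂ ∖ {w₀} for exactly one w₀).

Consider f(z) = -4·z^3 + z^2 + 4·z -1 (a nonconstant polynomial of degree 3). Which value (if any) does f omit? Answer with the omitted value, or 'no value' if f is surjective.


Little Picard bounds the complement of f(ℂ) to at most one point.
For every w ∈ ℂ, the equation p(z) − w = 0 is a nonconstant polynomial in z and hence has at least one root by the fundamental theorem of algebra. So p is surjective onto ℂ, omitting no value.

Omitted value: no value.


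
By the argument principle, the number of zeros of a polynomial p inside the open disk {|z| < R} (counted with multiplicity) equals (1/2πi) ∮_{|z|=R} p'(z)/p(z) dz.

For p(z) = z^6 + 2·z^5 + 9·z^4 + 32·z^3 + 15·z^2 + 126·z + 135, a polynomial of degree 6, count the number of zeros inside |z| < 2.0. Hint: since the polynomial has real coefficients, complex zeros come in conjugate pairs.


The zeros of p are: -1, -3, (1 + 2i), (1 - 2i), (0 + 3i), (0 - 3i).
Their magnitudes are: 1, 3, 2.236, 2.236, 3, 3.
Zeros with |z| < R = 2.0: -1.
Count = 1.
By the argument principle, (1/2πi) ∮_{|z|=R} p'(z)/p(z) dz equals exactly this count.

Number of zeros inside |z| < 2.0: 1.


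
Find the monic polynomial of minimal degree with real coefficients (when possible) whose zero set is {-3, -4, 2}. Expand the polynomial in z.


The polynomial is p(z) = ∏_{α ∈ S} (z − α), where S = {-3, -4, 2}.
Expanding the product yields: p(z) = z^3 + 5·z^2 -2·z -24.
The resulting polynomial has degree 3 and real coefficients as required.

p(z) = z^3 + 5·z^2 -2·z -24.


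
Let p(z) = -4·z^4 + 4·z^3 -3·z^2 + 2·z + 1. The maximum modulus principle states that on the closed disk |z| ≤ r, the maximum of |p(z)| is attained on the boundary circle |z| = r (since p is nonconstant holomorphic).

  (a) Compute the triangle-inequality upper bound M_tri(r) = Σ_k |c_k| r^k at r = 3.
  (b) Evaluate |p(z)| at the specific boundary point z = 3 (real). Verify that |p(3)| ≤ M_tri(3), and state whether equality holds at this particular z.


Coefficients: c_0 = 1, c_1 = 2, c_2 = -3, c_3 = 4, c_4 = -4. Radius r = 3.
Part (a). Triangle bound: M_tri(r) = Σ_k |c_k| r^k
  = |1|·3^0 + |2|·3^1 + |-3|·3^2 + |4|·3^3 + |-4|·3^4
  = 1 + 6 + 27 + 108 + 324 = 466.
This bounds M(r) := max_{|z|=r} |p(z)| from above; equality holds iff all terms c_k z^k can be made to align in phase at a single z on |z|=r.
Part (b). At z = 3 (real, on the circle |z| = r):
  p(3) = (1)·3^0 + (2)·3^1 + (-3)·3^2 + (4)·3^3 + (-4)·3^4 = -236.
  |p(3)| = 236.
Check: |p(3)| = 236 ≤ 466 = M_tri(3). ✓ Equality does not hold at z = 3 (the coefficients have mixed signs, so the terms do not all align in phase there).

M_tri(3) = 466; |p(3)| = 236; equality at z=3: no.


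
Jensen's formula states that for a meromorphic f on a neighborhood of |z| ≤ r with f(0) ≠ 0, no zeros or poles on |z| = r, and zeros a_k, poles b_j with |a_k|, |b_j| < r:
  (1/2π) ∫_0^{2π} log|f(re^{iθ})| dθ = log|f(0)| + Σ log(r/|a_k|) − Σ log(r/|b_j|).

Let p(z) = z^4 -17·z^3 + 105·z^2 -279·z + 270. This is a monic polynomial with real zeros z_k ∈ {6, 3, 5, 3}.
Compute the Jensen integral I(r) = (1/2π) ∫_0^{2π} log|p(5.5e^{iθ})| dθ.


Zeros: 3, 3, 5, 6; r = 5.5.
Inside |z| < r: 3, 3, 5. Outside (|z| ≥ r): 6.
p(0) = 270, so log|p(0)| = log(270) = 5.5984.
Apply Jensen: I(r) = log|p(0)| + Σ_k log(r/|z_k|), summed over zeros inside |z| < r.
  log(r/|z_k|) for z_k = 3: log(5.5/3) = 0.6061
  log(r/|z_k|) for z_k = 5: log(5.5/5) = 0.0953
  log(r/|z_k|) for z_k = 3: log(5.5/3) = 0.6061
  Outside zeros (6) contribute nothing to the Jensen sum.
Sum over inside zeros: 1.3076.
I(r) = log|p(0)| + (inside sum) = 5.5984 + 1.3076 = 6.9060.
Note: since some zeros are outside |z| ≤ r, the simplified n·log(r) form does NOT apply — only the inside zeros contribute.

I(r) ≈ 6.9060.


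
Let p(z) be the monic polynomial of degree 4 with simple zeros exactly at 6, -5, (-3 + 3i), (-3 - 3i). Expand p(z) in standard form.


The polynomial is p(z) = ∏_{α ∈ S} (z − α), where S = {6, -5, (-3 + 3i), (-3 - 3i)}.
Expanding the product yields: p(z) = z^4 + 5·z^3 -18·z^2 -198·z -540.
Note conjugate pairs combine to real quadratics: (z − (-3+3i))(z − (-3−3i)) = z² + 6z + 18.
The resulting polynomial has degree 4 and real coefficients as required.

p(z) = z^4 + 5·z^3 -18·z^2 -198·z -540.


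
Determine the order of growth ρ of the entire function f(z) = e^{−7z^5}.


|e^{−7z^5}| = e^{Re(-7·z^5) + 0} ≤ e^{7|z|^5 + 0} = e^{7r^5 + 0} on |z| = r, so ρ ≤ 5. Choosing z on |z|=r so that -7·z^5 is real positive (always possible by picking arg z appropriately) gives |f(z)| = e^{7r^5 + 0}, matching the bound. The additive constant 0 does not affect log log M(r) ~ 5·log r. Hence ρ = 5.
Therefore ρ = 5.

Order ρ = 5.


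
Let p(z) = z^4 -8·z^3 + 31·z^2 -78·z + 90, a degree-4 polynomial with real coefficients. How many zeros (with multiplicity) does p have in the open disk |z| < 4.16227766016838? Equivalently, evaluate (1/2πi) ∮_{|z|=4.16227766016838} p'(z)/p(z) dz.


The zeros of p are: 3, 3, (1 + 3i), (1 - 3i).
Their magnitudes are: 3, 3, 3.162, 3.162.
Zeros with |z| < R = 4.16227766016838: 3, 3, (1 + 3i), (1 - 3i).
Count = 4.
By the argument principle, (1/2πi) ∮_{|z|=R} p'(z)/p(z) dz equals exactly this count.

Number of zeros inside |z| < 4.16227766016838: 4.


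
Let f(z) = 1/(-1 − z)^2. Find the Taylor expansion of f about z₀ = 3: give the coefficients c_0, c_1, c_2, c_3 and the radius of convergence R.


Let w = z − z₀, so z = z₀ + w.
Then -1 − z = -1 − (z₀ + w) = (-1 − z₀) − w = -4 − w.
f(z) = 1/(-4 − w)^2 = (1/(-4)^2) · (1 − w/(-4))^{−2}.
By the binomial series (1−u)^{−2} = Σ_{n≥0} C(n+1, 1) u^n for |u|<1, with u = w/(-4):
  c_n = C(n+1, 1) / (-4)^(n+2).
  c_0 = 1/(-4)^2 = 1/16.
  c_1 = 2/(-4)^3 = -1/32.
  c_2 = 3/(-4)^4 = 3/256.
  c_3 = 4/(-4)^5 = -1/256.
The series is valid for |w/d| < 1, i.e. |z − z₀| < |d|.
Radius of convergence: R = |-1 − z₀| = |-4| = 4 (distance from z₀ to the singularity z = -1).

c_0 = 1/16, c_1 = -1/32, c_2 = 3/256, c_3 = -1/256; R = 4.


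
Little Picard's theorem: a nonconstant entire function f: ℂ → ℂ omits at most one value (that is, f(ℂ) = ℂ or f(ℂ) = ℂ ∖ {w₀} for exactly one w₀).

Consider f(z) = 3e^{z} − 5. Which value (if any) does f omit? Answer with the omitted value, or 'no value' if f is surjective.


Little Picard bounds the complement of f(ℂ) to at most one point.
e^{z} is never zero on ℂ, so 3·e^{z} takes every value in ℂ ∖ {0}. Adding -5 shifts the range to ℂ ∖ {-5}. Thus f omits exactly the value -5.

Omitted value: -5.


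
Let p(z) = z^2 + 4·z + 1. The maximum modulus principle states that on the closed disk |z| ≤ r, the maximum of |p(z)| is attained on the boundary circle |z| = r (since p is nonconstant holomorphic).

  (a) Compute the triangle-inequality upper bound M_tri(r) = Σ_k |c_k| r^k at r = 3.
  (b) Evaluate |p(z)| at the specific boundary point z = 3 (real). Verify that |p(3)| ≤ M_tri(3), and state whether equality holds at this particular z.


Coefficients: c_0 = 1, c_1 = 4, c_2 = 1. Radius r = 3.
Part (a). Triangle bound: M_tri(r) = Σ_k |c_k| r^k
  = |1|·3^0 + |4|·3^1 + |1|·3^2
  = 1 + 12 + 9 = 22.
This bounds M(r) := max_{|z|=r} |p(z)| from above; equality holds iff all terms c_k z^k can be made to align in phase at a single z on |z|=r.
Part (b). At z = 3 (real, on the circle |z| = r):
  p(3) = (1)·3^0 + (4)·3^1 + (1)·3^2 = 22.
  |p(3)| = 22.
Since all nonzero coefficients share the same sign, |p(3)| = 22 = M_tri(3); the triangle bound is attained at z = 3, so in fact M(r) = 22.

M_tri(3) = 22; |p(3)| = 22; equality at z=3: yes.


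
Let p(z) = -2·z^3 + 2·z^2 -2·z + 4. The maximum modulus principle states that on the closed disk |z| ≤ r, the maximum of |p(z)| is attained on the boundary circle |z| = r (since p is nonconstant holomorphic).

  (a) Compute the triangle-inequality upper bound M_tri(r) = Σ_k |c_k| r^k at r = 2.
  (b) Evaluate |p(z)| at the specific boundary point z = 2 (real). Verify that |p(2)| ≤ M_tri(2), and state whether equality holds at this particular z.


Coefficients: c_0 = 4, c_1 = -2, c_2 = 2, c_3 = -2. Radius r = 2.
Part (a). Triangle bound: M_tri(r) = Σ_k |c_k| r^k
  = |4|·2^0 + |-2|·2^1 + |2|·2^2 + |-2|·2^3
  = 4 + 4 + 8 + 16 = 32.
This bounds M(r) := max_{|z|=r} |p(z)| from above; equality holds iff all terms c_k z^k can be made to align in phase at a single z on |z|=r.
Part (b). At z = 2 (real, on the circle |z| = r):
  p(2) = (4)·2^0 + (-2)·2^1 + (2)·2^2 + (-2)·2^3 = -8.
  |p(2)| = 8.
Check: |p(2)| = 8 ≤ 32 = M_tri(2). ✓ Equality does not hold at z = 2 (the coefficients have mixed signs, so the terms do not all align in phase there).

M_tri(2) = 32; |p(2)| = 8; equality at z=2: no.


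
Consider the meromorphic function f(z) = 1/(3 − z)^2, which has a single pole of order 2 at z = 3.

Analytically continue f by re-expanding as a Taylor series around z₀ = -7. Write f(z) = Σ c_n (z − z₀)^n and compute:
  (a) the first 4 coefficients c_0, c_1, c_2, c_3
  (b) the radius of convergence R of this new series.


Let w = z − z₀, so z = z₀ + w.
Then 3 − z = 3 − (z₀ + w) = (3 − z₀) − w = 10 − w.
f(z) = 1/(10 − w)^2 = (1/(10)^2) · (1 − w/(10))^{−2}.
By the binomial series (1−u)^{−2} = Σ_{n≥0} C(n+1, 1) u^n for |u|<1, with u = w/(10):
  c_n = C(n+1, 1) / (10)^(n+2).
  c_0 = 1/(10)^2 = 1/100.
  c_1 = 2/(10)^3 = 1/500.
  c_2 = 3/(10)^4 = 3/10000.
  c_3 = 4/(10)^5 = 1/25000.
The series is valid for |w/d| < 1, i.e. |z − z₀| < |d|.
Radius of convergence: R = |3 − z₀| = |10| = 10 (distance from z₀ to the singularity z = 3).

c_0 = 1/100, c_1 = 1/500, c_2 = 3/10000, c_3 = 1/25000; R = 10.


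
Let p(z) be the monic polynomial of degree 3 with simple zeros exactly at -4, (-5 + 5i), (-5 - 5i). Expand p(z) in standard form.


The polynomial is p(z) = ∏_{α ∈ S} (z − α), where S = {-4, (-5 + 5i), (-5 - 5i)}.
Expanding the product yields: p(z) = z^3 + 14·z^2 + 90·z + 200.
Note conjugate pairs combine to real quadratics: (z − (-5+5i))(z − (-5−5i)) = z² + 10z + 50.
The resulting polynomial has degree 3 and real coefficients as required.

p(z) = z^3 + 14·z^2 + 90·z + 200.


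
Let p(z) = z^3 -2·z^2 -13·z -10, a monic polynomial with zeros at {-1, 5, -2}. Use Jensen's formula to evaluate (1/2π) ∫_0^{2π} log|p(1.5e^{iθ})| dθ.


Zeros: -2, -1, 5; r = 1.5.
Inside |z| < r: -1. Outside (|z| ≥ r): -2, 5.
p(0) = -10, so log|p(0)| = log(10) = 2.3026.
Apply Jensen: I(r) = log|p(0)| + Σ_k log(r/|z_k|), summed over zeros inside |z| < r.
  log(r/|z_k|) for z_k = -1: log(1.5/1) = 0.4055
  Outside zeros (-2, 5) contribute nothing to the Jensen sum.
Sum over inside zeros: 0.4055.
I(r) = log|p(0)| + (inside sum) = 2.3026 + 0.4055 = 2.7081.
Note: since some zeros are outside |z| ≤ r, the simplified n·log(r) form does NOT apply — only the inside zeros contribute.

I(r) ≈ 2.7081.


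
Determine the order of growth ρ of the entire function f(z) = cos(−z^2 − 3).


Write cos(w) = (e^{iw} ± e^{−iw})/(2 or 2i), so |cos(w)| ≤ e^{|w|}. With w = −z^2 − 3, |w| ≤ 1r^2 + 3 on |z|=r, giving M(r) ≤ e^{1r^2 + 3} and ρ ≤ 2. For the lower bound, choose z on |z|=r with -1z^2 purely imaginary of modulus 1r^2; then |cos(−z^2 − 3)| grows like e^{1r^2}/2, so ρ ≥ 2. Hence ρ = 2.
Therefore ρ = 2.

Order ρ = 2.


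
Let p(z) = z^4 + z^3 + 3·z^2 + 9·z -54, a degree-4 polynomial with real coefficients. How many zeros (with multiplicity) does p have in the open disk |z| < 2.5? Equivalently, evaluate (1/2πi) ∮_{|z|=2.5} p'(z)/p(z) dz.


The zeros of p are: 2, -3, (0 + 3i), (0 - 3i).
Their magnitudes are: 2, 3, 3, 3.
Zeros with |z| < R = 2.5: 2.
Count = 1.
By the argument principle, (1/2πi) ∮_{|z|=R} p'(z)/p(z) dz equals exactly this count.

Number of zeros inside |z| < 2.5: 1.


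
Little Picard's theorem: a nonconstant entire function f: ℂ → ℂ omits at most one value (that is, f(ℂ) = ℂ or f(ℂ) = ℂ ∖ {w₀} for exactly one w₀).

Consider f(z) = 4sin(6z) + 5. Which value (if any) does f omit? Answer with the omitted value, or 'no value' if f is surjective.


Little Picard bounds the complement of f(ℂ) to at most one point.
sin is entire and surjective onto ℂ: for every w ∈ ℂ, sin(ζ) = w has a solution ζ ∈ ℂ (e.g., via the complex inverse arcsin). With ζ = 6z this gives z = ζ/(6). Then 4·sin(6z) takes every value in 4·ℂ = ℂ, and adding 5 is a bijection of ℂ. So f is surjective and omits no value. (Note: only on the real line is sin bounded by [−1, 1].)

Omitted value: no value.


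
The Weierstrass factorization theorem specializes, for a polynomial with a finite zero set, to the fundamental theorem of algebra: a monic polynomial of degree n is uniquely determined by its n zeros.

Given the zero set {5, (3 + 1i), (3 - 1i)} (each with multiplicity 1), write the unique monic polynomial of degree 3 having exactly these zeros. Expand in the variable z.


The polynomial is p(z) = ∏_{α ∈ S} (z − α), where S = {5, (3 + 1i), (3 - 1i)}.
Expanding the product yields: p(z) = z^3 -11·z^2 + 40·z -50.
Note conjugate pairs combine to real quadratics: (z − (3+1i))(z − (3−1i)) = z² − 6z + 10.
The resulting polynomial has degree 3 and real coefficients as required.

p(z) = z^3 -11·z^2 + 40·z -50.


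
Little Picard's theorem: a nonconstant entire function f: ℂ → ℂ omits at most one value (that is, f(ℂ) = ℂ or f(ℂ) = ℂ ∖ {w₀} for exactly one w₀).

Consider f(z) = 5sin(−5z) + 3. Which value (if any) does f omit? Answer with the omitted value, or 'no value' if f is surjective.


Little Picard bounds the complement of f(ℂ) to at most one point.
sin is entire and surjective onto ℂ: for every w ∈ ℂ, sin(ζ) = w has a solution ζ ∈ ℂ (e.g., via the complex inverse arcsin). With ζ = −5z this gives z = ζ/(-5). Then 5·sin(−5z) takes every value in 5·ℂ = ℂ, and adding 3 is a bijection of ℂ. So f is surjective and omits no value. (Note: only on the real line is sin bounded by [−1, 1].)

Omitted value: no value.


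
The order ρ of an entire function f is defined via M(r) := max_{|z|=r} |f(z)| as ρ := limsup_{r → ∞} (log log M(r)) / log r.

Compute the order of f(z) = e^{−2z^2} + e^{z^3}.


Each summand is entire of order 2 and 3 respectively (as in the single-exponential case). The order of a sum is at most the max of the orders, so ρ ≤ 3. For the lower bound: on |z|=r choose arg z so that 1z^3 is real positive; then |e^{1z^3}| = e^{1r^3} while |e^{-2z^2}| ≤ e^{2r^2} = o(e^{1r^3}). So |f| ≥ e^{1r^3}(1 − o(1)) and ρ ≥ 3. Hence ρ = max(2, 3) = 3.
Therefore ρ = 3.

Order ρ = 3.


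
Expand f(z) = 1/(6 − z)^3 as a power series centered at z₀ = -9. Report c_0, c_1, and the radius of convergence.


Let w = z − z₀, so z = z₀ + w.
Then 6 − z = 6 − (z₀ + w) = (6 − z₀) − w = 15 − w.
f(z) = 1/(15 − w)^3 = (1/(15)^3) · (1 − w/(15))^{−3}.
By the binomial series (1−u)^{−3} = Σ_{n≥0} C(n+2, 2) u^n for |u|<1, with u = w/(15):
  c_n = C(n+2, 2) / (15)^(n+3).
  c_0 = 1/(15)^3 = 1/3375.
  c_1 = 3/(15)^4 = 1/16875.
The series is valid for |w/d| < 1, i.e. |z − z₀| < |d|.
Radius of convergence: R = |6 − z₀| = |15| = 15 (distance from z₀ to the singularity z = 6).

c_0 = 1/3375, c_1 = 1/16875; R = 15.


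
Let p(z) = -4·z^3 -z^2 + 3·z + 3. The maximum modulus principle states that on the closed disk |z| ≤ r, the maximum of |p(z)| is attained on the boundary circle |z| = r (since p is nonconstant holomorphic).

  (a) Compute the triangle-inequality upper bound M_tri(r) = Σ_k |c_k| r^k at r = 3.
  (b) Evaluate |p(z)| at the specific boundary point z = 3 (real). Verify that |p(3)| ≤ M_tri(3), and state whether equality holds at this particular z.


Coefficients: c_0 = 3, c_1 = 3, c_2 = -1, c_3 = -4. Radius r = 3.
Part (a). Triangle bound: M_tri(r) = Σ_k |c_k| r^k
  = |3|·3^0 + |3|·3^1 + |-1|·3^2 + |-4|·3^3
  = 3 + 9 + 9 + 108 = 129.
This bounds M(r) := max_{|z|=r} |p(z)| from above; equality holds iff all terms c_k z^k can be made to align in phase at a single z on |z|=r.
Part (b). At z = 3 (real, on the circle |z| = r):
  p(3) = (3)·3^0 + (3)·3^1 + (-1)·3^2 + (-4)·3^3 = -105.
  |p(3)| = 105.
Check: |p(3)| = 105 ≤ 129 = M_tri(3). ✓ Equality does not hold at z = 3 (the coefficients have mixed signs, so the terms do not all align in phase there).

M_tri(3) = 129; |p(3)| = 105; equality at z=3: no.


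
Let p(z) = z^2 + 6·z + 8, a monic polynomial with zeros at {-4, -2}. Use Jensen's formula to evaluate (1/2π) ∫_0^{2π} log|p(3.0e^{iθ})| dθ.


Zeros: -4, -2; r = 3.0.
Inside |z| < r: -2. Outside (|z| ≥ r): -4.
p(0) = 8, so log|p(0)| = log(8) = 2.0794.
Apply Jensen: I(r) = log|p(0)| + Σ_k log(r/|z_k|), summed over zeros inside |z| < r.
  log(r/|z_k|) for z_k = -2: log(3.0/2) = 0.4055
  Outside zeros (-4) contribute nothing to the Jensen sum.
Sum over inside zeros: 0.4055.
I(r) = log|p(0)| + (inside sum) = 2.0794 + 0.4055 = 2.4849.
Note: since some zeros are outside |z| ≤ r, the simplified n·log(r) form does NOT apply — only the inside zeros contribute.

I(r) ≈ 2.4849.


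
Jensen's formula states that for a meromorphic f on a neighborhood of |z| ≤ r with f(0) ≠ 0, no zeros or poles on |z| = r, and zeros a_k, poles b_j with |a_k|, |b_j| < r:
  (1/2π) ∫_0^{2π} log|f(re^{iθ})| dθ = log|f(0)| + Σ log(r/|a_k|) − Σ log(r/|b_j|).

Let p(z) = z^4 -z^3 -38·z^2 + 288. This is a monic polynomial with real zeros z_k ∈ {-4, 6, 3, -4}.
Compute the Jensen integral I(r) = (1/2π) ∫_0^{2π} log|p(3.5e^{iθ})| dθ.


Zeros: -4, -4, 3, 6; r = 3.5.
Inside |z| < r: 3. Outside (|z| ≥ r): -4, -4, 6.
p(0) = 288, so log|p(0)| = log(288) = 5.6630.
Apply Jensen: I(r) = log|p(0)| + Σ_k log(r/|z_k|), summed over zeros inside |z| < r.
  log(r/|z_k|) for z_k = 3: log(3.5/3) = 0.1542
  Outside zeros (-4, -4, 6) contribute nothing to the Jensen sum.
Sum over inside zeros: 0.1542.
I(r) = log|p(0)| + (inside sum) = 5.6630 + 0.1542 = 5.8171.
Note: since some zeros are outside |z| ≤ r, the simplified n·log(r) form does NOT apply — only the inside zeros contribute.

I(r) ≈ 5.8171.


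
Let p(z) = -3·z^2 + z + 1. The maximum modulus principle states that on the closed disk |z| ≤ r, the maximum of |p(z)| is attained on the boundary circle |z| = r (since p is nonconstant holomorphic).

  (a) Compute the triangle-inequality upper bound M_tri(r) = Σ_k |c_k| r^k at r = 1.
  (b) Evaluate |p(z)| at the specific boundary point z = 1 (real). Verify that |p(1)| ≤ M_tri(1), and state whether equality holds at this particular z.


Coefficients: c_0 = 1, c_1 = 1, c_2 = -3. Radius r = 1.
Part (a). Triangle bound: M_tri(r) = Σ_k |c_k| r^k
  = |1|·1^0 + |1|·1^1 + |-3|·1^2
  = 1 + 1 + 3 = 5.
This bounds M(r) := max_{|z|=r} |p(z)| from above; equality holds iff all terms c_k z^k can be made to align in phase at a single z on |z|=r.
Part (b). At z = 1 (real, on the circle |z| = r):
  p(1) = (1)·1^0 + (1)·1^1 + (-3)·1^2 = -1.
  |p(1)| = 1.
Check: |p(1)| = 1 ≤ 5 = M_tri(1). ✓ Equality does not hold at z = 1 (the coefficients have mixed signs, so the terms do not all align in phase there).

M_tri(1) = 5; |p(1)| = 1; equality at z=1: no.


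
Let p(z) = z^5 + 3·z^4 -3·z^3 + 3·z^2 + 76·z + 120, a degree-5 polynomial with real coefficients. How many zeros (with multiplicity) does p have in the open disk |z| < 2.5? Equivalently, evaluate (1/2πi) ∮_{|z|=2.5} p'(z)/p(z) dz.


The zeros of p are: -3, (2 + 2i), (2 - 2i), (-2 + 1i), (-2 - 1i).
Their magnitudes are: 3, 2.828, 2.828, 2.236, 2.236.
Zeros with |z| < R = 2.5: (-2 + 1i), (-2 - 1i).
Count = 2.
By the argument principle, (1/2πi) ∮_{|z|=R} p'(z)/p(z) dz equals exactly this count.

Number of zeros inside |z| < 2.5: 2.


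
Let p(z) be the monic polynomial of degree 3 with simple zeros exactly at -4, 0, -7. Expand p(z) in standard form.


The polynomial is p(z) = ∏_{α ∈ S} (z − α), where S = {-4, 0, -7}.
Expanding the product yields: p(z) = z^3 + 11·z^2 + 28·z.
The resulting polynomial has degree 3 and real coefficients as required.

p(z) = z^3 + 11·z^2 + 28·z.


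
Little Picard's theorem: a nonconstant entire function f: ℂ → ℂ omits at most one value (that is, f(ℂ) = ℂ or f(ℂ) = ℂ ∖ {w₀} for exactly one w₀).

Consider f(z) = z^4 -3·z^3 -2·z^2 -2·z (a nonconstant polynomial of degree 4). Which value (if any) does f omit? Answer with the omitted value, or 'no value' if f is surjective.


Little Picard bounds the complement of f(ℂ) to at most one point.
For every w ∈ ℂ, the equation p(z) − w = 0 is a nonconstant polynomial in z and hence has at least one root by the fundamental theorem of algebra. So p is surjective onto ℂ, omitting no value.

Omitted value: no value.


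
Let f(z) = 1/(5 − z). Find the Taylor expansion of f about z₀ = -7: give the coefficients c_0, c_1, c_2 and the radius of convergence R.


Let w = z − z₀, so z = z₀ + w.
Then 5 − z = 5 − (z₀ + w) = (5 − z₀) − w = 12 − w.
f(z) = 1/(12 − w) = (1/(12)) · 1/(1 − w/(12)) = Σ_{n≥0} w^n / (12)^(n+1).
So c_n = 1/(12)^(n+1):
  c_0 = 1/(12)^1 = 1/12.
  c_1 = 1/(12)^2 = 1/144.
  c_2 = 1/(12)^3 = 1/1728.
The series is valid for |w/d| < 1, i.e. |z − z₀| < |d|.
Radius of convergence: R = |5 − z₀| = |12| = 12 (distance from z₀ to the singularity z = 5).

c_0 = 1/12, c_1 = 1/144, c_2 = 1/1728; R = 12.


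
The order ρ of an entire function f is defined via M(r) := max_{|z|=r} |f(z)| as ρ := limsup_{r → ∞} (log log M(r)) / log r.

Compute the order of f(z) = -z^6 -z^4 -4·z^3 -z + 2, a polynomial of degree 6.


|f(z)| ≤ Σ|c_k|·r^k = O(r^6) as r → ∞. Polynomial growth is O(e^{r^ε}) for every ε > 0 (since r^6/e^{r^ε} → 0), so ρ ≤ ε for all ε > 0, i.e. ρ = 0. Every nonconstant polynomial has order 0.
Therefore ρ = 0.

Order ρ = 0.


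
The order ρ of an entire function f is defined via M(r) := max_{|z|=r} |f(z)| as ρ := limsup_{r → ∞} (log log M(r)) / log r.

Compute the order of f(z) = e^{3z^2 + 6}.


|e^{3z^2 + 6}| = e^{Re(3·z^2) + 6} ≤ e^{3|z|^2 + 6} = e^{3r^2 + 6} on |z| = r, so ρ ≤ 2. Choosing z on |z|=r so that 3·z^2 is real positive (always possible by picking arg z appropriately) gives |f(z)| = e^{3r^2 + 6}, matching the bound. The additive constant 6 does not affect log log M(r) ~ 2·log r. Hence ρ = 2.
Therefore ρ = 2.

Order ρ = 2.


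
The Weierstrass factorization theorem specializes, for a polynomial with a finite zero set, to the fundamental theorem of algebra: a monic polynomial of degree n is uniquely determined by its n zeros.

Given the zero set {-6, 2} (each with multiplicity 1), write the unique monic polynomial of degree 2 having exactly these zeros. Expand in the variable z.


The polynomial is p(z) = ∏_{α ∈ S} (z − α), where S = {-6, 2}.
Expanding the product yields: p(z) = z^2 + 4·z -12.
The resulting polynomial has degree 2 and real coefficients as required.

p(z) = z^2 + 4·z -12.


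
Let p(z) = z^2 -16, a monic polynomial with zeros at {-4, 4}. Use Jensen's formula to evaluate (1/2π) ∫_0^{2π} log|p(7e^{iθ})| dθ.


Zeros: -4, 4; r = 7.
Inside |z| < r: -4, 4. Outside (|z| ≥ r): ∅.
p(0) = -16, so log|p(0)| = log(16) = 2.7726.
Apply Jensen: I(r) = log|p(0)| + Σ_k log(r/|z_k|), summed over zeros inside |z| < r.
  log(r/|z_k|) for z_k = -4: log(7/4) = 0.5596
  log(r/|z_k|) for z_k = 4: log(7/4) = 0.5596
Sum over inside zeros: 1.1192.
I(r) = log|p(0)| + (inside sum) = 2.7726 + 1.1192 = 3.8918.
Closed form (all zeros inside, monic): I(r) = n·log(r) = 2·log(7) = 3.8918. ✓

I(r) ≈ 3.8918.


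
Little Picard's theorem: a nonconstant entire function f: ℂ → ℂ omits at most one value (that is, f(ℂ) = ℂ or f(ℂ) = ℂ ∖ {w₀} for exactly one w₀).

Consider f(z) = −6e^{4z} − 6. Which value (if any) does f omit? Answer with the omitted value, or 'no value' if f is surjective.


Little Picard bounds the complement of f(ℂ) to at most one point.
e^{4z} is never zero on ℂ, so -6·e^{4z} takes every value in ℂ ∖ {0}. Adding -6 shifts the range to ℂ ∖ {-6}. Thus f omits exactly the value -6.

Omitted value: -6.


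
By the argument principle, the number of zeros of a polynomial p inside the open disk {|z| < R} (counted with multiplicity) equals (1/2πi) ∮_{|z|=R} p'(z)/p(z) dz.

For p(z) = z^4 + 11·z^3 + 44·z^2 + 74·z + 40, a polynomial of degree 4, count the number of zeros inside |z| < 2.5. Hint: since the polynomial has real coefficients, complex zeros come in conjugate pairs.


The zeros of p are: -4, -1, (-3 + 1i), (-3 - 1i).
Their magnitudes are: 4, 1, 3.162, 3.162.
Zeros with |z| < R = 2.5: -1.
Count = 1.
By the argument principle, (1/2πi) ∮_{|z|=R} p'(z)/p(z) dz equals exactly this count.

Number of zeros inside |z| < 2.5: 1.


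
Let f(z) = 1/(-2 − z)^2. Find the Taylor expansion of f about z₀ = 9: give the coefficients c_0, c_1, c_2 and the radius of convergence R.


Let w = z − z₀, so z = z₀ + w.
Then -2 − z = -2 − (z₀ + w) = (-2 − z₀) − w = -11 − w.
f(z) = 1/(-11 − w)^2 = (1/(-11)^2) · (1 − w/(-11))^{−2}.
By the binomial series (1−u)^{−2} = Σ_{n≥0} C(n+1, 1) u^n for |u|<1, with u = w/(-11):
  c_n = C(n+1, 1) / (-11)^(n+2).
  c_0 = 1/(-11)^2 = 1/121.
  c_1 = 2/(-11)^3 = -2/1331.
  c_2 = 3/(-11)^4 = 3/14641.
The series is valid for |w/d| < 1, i.e. |z − z₀| < |d|.
Radius of convergence: R = |-2 − z₀| = |-11| = 11 (distance from z₀ to the singularity z = -2).

c_0 = 1/121, c_1 = -2/1331, c_2 = 3/14641; R = 11.


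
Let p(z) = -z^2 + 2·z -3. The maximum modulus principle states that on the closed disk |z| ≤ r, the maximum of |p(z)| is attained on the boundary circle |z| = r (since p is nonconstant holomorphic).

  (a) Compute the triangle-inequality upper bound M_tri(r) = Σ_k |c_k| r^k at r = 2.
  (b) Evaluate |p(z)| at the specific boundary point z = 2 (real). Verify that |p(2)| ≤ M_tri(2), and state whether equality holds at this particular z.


Coefficients: c_0 = -3, c_1 = 2, c_2 = -1. Radius r = 2.
Part (a). Triangle bound: M_tri(r) = Σ_k |c_k| r^k
  = |-3|·2^0 + |2|·2^1 + |-1|·2^2
  = 3 + 4 + 4 = 11.
This bounds M(r) := max_{|z|=r} |p(z)| from above; equality holds iff all terms c_k z^k can be made to align in phase at a single z on |z|=r.
Part (b). At z = 2 (real, on the circle |z| = r):
  p(2) = (-3)·2^0 + (2)·2^1 + (-1)·2^2 = -3.
  |p(2)| = 3.
Check: |p(2)| = 3 ≤ 11 = M_tri(2). ✓ Equality does not hold at z = 2 (the coefficients have mixed signs, so the terms do not all align in phase there).

M_tri(2) = 11; |p(2)| = 3; equality at z=2: no.


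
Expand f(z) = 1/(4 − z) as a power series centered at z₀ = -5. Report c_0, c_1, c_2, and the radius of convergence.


Let w = z − z₀, so z = z₀ + w.
Then 4 − z = 4 − (z₀ + w) = (4 − z₀) − w = 9 − w.
f(z) = 1/(9 − w) = (1/(9)) · 1/(1 − w/(9)) = Σ_{n≥0} w^n / (9)^(n+1).
So c_n = 1/(9)^(n+1):
  c_0 = 1/(9)^1 = 1/9.
  c_1 = 1/(9)^2 = 1/81.
  c_2 = 1/(9)^3 = 1/729.
The series is valid for |w/d| < 1, i.e. |z − z₀| < |d|.
Radius of convergence: R = |4 − z₀| = |9| = 9 (distance from z₀ to the singularity z = 4).

c_0 = 1/9, c_1 = 1/81, c_2 = 1/729; R = 9.


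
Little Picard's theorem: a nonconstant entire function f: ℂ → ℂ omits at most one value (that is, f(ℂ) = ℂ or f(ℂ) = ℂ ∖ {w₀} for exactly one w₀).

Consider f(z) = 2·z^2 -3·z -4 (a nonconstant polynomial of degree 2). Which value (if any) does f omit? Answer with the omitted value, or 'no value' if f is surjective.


Little Picard bounds the complement of f(ℂ) to at most one point.
For every w ∈ ℂ, the equation p(z) − w = 0 is a nonconstant polynomial in z and hence has at least one root by the fundamental theorem of algebra. So p is surjective onto ℂ, omitting no value.

Omitted value: no value.


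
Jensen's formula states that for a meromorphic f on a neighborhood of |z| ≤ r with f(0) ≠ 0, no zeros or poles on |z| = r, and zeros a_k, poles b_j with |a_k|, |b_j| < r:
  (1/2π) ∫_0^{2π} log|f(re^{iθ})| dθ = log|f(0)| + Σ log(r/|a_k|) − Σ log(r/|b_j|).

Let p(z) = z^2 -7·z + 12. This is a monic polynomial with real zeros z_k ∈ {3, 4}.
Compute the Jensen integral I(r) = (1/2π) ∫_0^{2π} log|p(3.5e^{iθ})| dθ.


Zeros: 3, 4; r = 3.5.
Inside |z| < r: 3. Outside (|z| ≥ r): 4.
p(0) = 12, so log|p(0)| = log(12) = 2.4849.
Apply Jensen: I(r) = log|p(0)| + Σ_k log(r/|z_k|), summed over zeros inside |z| < r.
  log(r/|z_k|) for z_k = 3: log(3.5/3) = 0.1542
  Outside zeros (4) contribute nothing to the Jensen sum.
Sum over inside zeros: 0.1542.
I(r) = log|p(0)| + (inside sum) = 2.4849 + 0.1542 = 2.6391.
Note: since some zeros are outside |z| ≤ r, the simplified n·log(r) form does NOT apply — only the inside zeros contribute.

I(r) ≈ 2.6391.


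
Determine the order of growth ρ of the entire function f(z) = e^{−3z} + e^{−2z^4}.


Each summand is entire of order 1 and 4 respectively (as in the single-exponential case). The order of a sum is at most the max of the orders, so ρ ≤ 4. For the lower bound: on |z|=r choose arg z so that -2z^4 is real positive; then |e^{-2z^4}| = e^{2r^4} while |e^{-3z}| ≤ e^{3r^1} = o(e^{2r^4}). So |f| ≥ e^{2r^4}(1 − o(1)) and ρ ≥ 4. Hence ρ = max(1, 4) = 4.
Therefore ρ = 4.

Order ρ = 4.


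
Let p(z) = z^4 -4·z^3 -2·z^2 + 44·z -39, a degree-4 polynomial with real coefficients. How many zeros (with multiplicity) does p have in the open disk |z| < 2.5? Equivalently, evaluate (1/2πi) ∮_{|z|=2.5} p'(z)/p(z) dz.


The zeros of p are: -3, 1, (3 + 2i), (3 - 2i).
Their magnitudes are: 3, 1, 3.606, 3.606.
Zeros with |z| < R = 2.5: 1.
Count = 1.
By the argument principle, (1/2πi) ∮_{|z|=R} p'(z)/p(z) dz equals exactly this count.

Number of zeros inside |z| < 2.5: 1.


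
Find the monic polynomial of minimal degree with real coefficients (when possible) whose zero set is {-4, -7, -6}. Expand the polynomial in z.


The polynomial is p(z) = ∏_{α ∈ S} (z − α), where S = {-4, -7, -6}.
Expanding the product yields: p(z) = z^3 + 17·z^2 + 94·z + 168.
The resulting polynomial has degree 3 and real coefficients as required.

p(z) = z^3 + 17·z^2 + 94·z + 168.


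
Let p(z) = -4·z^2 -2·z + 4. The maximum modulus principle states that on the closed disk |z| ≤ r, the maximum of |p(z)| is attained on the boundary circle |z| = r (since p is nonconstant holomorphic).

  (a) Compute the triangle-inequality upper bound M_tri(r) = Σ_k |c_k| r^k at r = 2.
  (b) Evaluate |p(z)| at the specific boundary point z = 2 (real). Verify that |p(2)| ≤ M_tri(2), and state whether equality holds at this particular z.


Coefficients: c_0 = 4, c_1 = -2, c_2 = -4. Radius r = 2.
Part (a). Triangle bound: M_tri(r) = Σ_k |c_k| r^k
  = |4|·2^0 + |-2|·2^1 + |-4|·2^2
  = 4 + 4 + 16 = 24.
This bounds M(r) := max_{|z|=r} |p(z)| from above; equality holds iff all terms c_k z^k can be made to align in phase at a single z on |z|=r.
Part (b). At z = 2 (real, on the circle |z| = r):
  p(2) = (4)·2^0 + (-2)·2^1 + (-4)·2^2 = -16.
  |p(2)| = 16.
Check: |p(2)| = 16 ≤ 24 = M_tri(2). ✓ Equality does not hold at z = 2 (the coefficients have mixed signs, so the terms do not all align in phase there).

M_tri(2) = 24; |p(2)| = 16; equality at z=2: no.


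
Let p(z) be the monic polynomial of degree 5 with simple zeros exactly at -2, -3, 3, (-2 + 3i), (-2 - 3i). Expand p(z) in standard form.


The polynomial is p(z) = ∏_{α ∈ S} (z − α), where S = {-2, -3, 3, (-2 + 3i), (-2 - 3i)}.
Expanding the product yields: p(z) = z^5 + 6·z^4 + 12·z^3 -28·z^2 -189·z -234.
Note conjugate pairs combine to real quadratics: (z − (-2+3i))(z − (-2−3i)) = z² + 4z + 13.
The resulting polynomial has degree 5 and real coefficients as required.

p(z) = z^5 + 6·z^4 + 12·z^3 -28·z^2 -189·z -234.


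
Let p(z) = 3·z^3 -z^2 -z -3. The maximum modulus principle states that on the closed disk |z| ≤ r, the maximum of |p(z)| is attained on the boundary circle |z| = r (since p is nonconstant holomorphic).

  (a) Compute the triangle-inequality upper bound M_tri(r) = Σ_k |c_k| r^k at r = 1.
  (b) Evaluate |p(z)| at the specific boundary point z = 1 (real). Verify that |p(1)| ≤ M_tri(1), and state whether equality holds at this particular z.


Coefficients: c_0 = -3, c_1 = -1, c_2 = -1, c_3 = 3. Radius r = 1.
Part (a). Triangle bound: M_tri(r) = Σ_k |c_k| r^k
  = |-3|·1^0 + |-1|·1^1 + |-1|·1^2 + |3|·1^3
  = 3 + 1 + 1 + 3 = 8.
This bounds M(r) := max_{|z|=r} |p(z)| from above; equality holds iff all terms c_k z^k can be made to align in phase at a single z on |z|=r.
Part (b). At z = 1 (real, on the circle |z| = r):
  p(1) = (-3)·1^0 + (-1)·1^1 + (-1)·1^2 + (3)·1^3 = -2.
  |p(1)| = 2.
Check: |p(1)| = 2 ≤ 8 = M_tri(1). ✓ Equality does not hold at z = 1 (the coefficients have mixed signs, so the terms do not all align in phase there).

M_tri(1) = 8; |p(1)| = 2; equality at z=1: no.


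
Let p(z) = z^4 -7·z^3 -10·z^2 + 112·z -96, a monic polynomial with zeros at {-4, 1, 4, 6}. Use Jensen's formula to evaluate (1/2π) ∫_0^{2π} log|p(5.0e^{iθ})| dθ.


Zeros: -4, 1, 4, 6; r = 5.0.
Inside |z| < r: -4, 1, 4. Outside (|z| ≥ r): 6.
p(0) = -96, so log|p(0)| = log(96) = 4.5643.
Apply Jensen: I(r) = log|p(0)| + Σ_k log(r/|z_k|), summed over zeros inside |z| < r.
  log(r/|z_k|) for z_k = -4: log(5.0/4) = 0.2231
  log(r/|z_k|) for z_k = 1: log(5.0/1) = 1.6094
  log(r/|z_k|) for z_k = 4: log(5.0/4) = 0.2231
  Outside zeros (6) contribute nothing to the Jensen sum.
Sum over inside zeros: 2.0557.
I(r) = log|p(0)| + (inside sum) = 4.5643 + 2.0557 = 6.6201.
Note: since some zeros are outside |z| ≤ r, the simplified n·log(r) form does NOT apply — only the inside zeros contribute.

I(r) ≈ 6.6201.


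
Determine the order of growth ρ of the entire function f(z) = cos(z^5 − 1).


Write cos(w) = (e^{iw} ± e^{−iw})/(2 or 2i), so |cos(w)| ≤ e^{|w|}. With w = z^5 − 1, |w| ≤ 1r^5 + 1 on |z|=r, giving M(r) ≤ e^{1r^5 + 1} and ρ ≤ 5. For the lower bound, choose z on |z|=r with 1z^5 purely imaginary of modulus 1r^5; then |cos(z^5 − 1)| grows like e^{1r^5}/2, so ρ ≥ 5. Hence ρ = 5.
Therefore ρ = 5.

Order ρ = 5.


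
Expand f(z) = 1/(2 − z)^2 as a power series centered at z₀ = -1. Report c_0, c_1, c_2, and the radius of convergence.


Let w = z − z₀, so z = z₀ + w.
Then 2 − z = 2 − (z₀ + w) = (2 − z₀) − w = 3 − w.
f(z) = 1/(3 − w)^2 = (1/(3)^2) · (1 − w/(3))^{−2}.
By the binomial series (1−u)^{−2} = Σ_{n≥0} C(n+1, 1) u^n for |u|<1, with u = w/(3):
  c_n = C(n+1, 1) / (3)^(n+2).
  c_0 = 1/(3)^2 = 1/9.
  c_1 = 2/(3)^3 = 2/27.
  c_2 = 3/(3)^4 = 1/27.
The series is valid for |w/d| < 1, i.e. |z − z₀| < |d|.
Radius of convergence: R = |2 − z₀| = |3| = 3 (distance from z₀ to the singularity z = 2).

c_0 = 1/9, c_1 = 2/27, c_2 = 1/27; R = 3.


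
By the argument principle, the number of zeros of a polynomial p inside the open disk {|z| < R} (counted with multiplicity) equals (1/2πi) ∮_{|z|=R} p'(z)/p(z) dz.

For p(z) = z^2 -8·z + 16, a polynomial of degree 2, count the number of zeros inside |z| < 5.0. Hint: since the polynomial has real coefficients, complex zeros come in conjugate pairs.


The zeros of p are: 4, 4.
Their magnitudes are: 4, 4.
Zeros with |z| < R = 5.0: 4, 4.
Count = 2.
By the argument principle, (1/2πi) ∮_{|z|=R} p'(z)/p(z) dz equals exactly this count.

Number of zeros inside |z| < 5.0: 2.


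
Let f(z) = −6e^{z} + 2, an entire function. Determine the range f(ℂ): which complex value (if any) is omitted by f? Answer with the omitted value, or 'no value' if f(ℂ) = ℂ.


Little Picard bounds the complement of f(ℂ) to at most one point.
e^{z} is never zero on ℂ, so -6·e^{z} takes every value in ℂ ∖ {0}. Adding 2 shifts the range to ℂ ∖ {2}. Thus f omits exactly the value 2.

Omitted value: 2.


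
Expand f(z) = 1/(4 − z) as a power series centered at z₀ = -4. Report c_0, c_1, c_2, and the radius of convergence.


Let w = z − z₀, so z = z₀ + w.
Then 4 − z = 4 − (z₀ + w) = (4 − z₀) − w = 8 − w.
f(z) = 1/(8 − w) = (1/(8)) · 1/(1 − w/(8)) = Σ_{n≥0} w^n / (8)^(n+1).
So c_n = 1/(8)^(n+1):
  c_0 = 1/(8)^1 = 1/8.
  c_1 = 1/(8)^2 = 1/64.
  c_2 = 1/(8)^3 = 1/512.
The series is valid for |w/d| < 1, i.e. |z − z₀| < |d|.
Radius of convergence: R = |4 − z₀| = |8| = 8 (distance from z₀ to the singularity z = 4).

c_0 = 1/8, c_1 = 1/64, c_2 = 1/512; R = 8.


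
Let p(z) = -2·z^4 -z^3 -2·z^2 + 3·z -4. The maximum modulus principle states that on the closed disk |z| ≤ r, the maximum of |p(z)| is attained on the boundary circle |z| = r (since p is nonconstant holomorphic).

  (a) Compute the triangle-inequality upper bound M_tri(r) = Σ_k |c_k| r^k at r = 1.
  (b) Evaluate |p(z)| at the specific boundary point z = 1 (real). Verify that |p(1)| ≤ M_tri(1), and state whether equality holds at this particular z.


Coefficients: c_0 = -4, c_1 = 3, c_2 = -2, c_3 = -1, c_4 = -2. Radius r = 1.
Part (a). Triangle bound: M_tri(r) = Σ_k |c_k| r^k
  = |-4|·1^0 + |3|·1^1 + |-2|·1^2 + |-1|·1^3 + |-2|·1^4
  = 4 + 3 + 2 + 1 + 2 = 12.
This bounds M(r) := max_{|z|=r} |p(z)| from above; equality holds iff all terms c_k z^k can be made to align in phase at a single z on |z|=r.
Part (b). At z = 1 (real, on the circle |z| = r):
  p(1) = (-4)·1^0 + (3)·1^1 + (-2)·1^2 + (-1)·1^3 + (-2)·1^4 = -6.
  |p(1)| = 6.
Check: |p(1)| = 6 ≤ 12 = M_tri(1). ✓ Equality does not hold at z = 1 (the coefficients have mixed signs, so the terms do not all align in phase there).

M_tri(1) = 12; |p(1)| = 6; equality at z=1: no.


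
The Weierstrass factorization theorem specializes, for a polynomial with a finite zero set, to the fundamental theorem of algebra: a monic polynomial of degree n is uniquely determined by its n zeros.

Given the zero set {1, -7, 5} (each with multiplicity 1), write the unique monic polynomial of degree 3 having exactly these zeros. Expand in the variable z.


The polynomial is p(z) = ∏_{α ∈ S} (z − α), where S = {1, -7, 5}.
Expanding the product yields: p(z) = z^3 + z^2 -37·z + 35.
The resulting polynomial has degree 3 and real coefficients as required.

p(z) = z^3 + z^2 -37·z + 35.
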